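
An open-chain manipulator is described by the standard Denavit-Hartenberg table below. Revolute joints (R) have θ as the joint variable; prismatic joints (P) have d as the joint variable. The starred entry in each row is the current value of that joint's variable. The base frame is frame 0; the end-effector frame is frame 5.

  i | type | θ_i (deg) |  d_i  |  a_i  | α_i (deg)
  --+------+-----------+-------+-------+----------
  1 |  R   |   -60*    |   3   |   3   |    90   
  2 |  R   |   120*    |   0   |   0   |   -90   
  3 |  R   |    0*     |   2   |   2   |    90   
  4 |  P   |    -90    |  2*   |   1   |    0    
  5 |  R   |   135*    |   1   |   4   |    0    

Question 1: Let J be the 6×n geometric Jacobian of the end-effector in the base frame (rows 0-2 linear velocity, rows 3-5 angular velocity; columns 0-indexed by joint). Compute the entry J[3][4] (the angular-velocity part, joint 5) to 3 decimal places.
-0.866

axis z_4 = (-0.8660,-0.5000,0.0000); lever o_n−o_4 = (-2.7979,2.8461,1.0353)
cross product → J_v[:, 4] = (-0.5176,0.8966,-3.8637)
J_ω[:, 4] = z_4
entry J[3][4] = -0.8660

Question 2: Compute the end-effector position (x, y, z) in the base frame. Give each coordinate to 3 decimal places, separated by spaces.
after link 1: o_1 = (1.5000, -2.5981, 3.0000)
after link 2: o_2 = (1.5000, -2.5981, 3.0000)
after link 3: o_3 = (0.1340, -0.2321, 3.7321)
after link 4: o_4 = (-1.1651, -1.9821, 4.2321)
after link 5: o_5 = (-3.9629, 0.8640, 5.2673)

-3.963 0.864 5.267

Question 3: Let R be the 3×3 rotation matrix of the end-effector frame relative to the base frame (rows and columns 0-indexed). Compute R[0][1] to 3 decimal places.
-0.129

End-effector y-axis (col 1 of R) = (-0.1294,0.2241,-0.9659)
R[0][1] = -0.1294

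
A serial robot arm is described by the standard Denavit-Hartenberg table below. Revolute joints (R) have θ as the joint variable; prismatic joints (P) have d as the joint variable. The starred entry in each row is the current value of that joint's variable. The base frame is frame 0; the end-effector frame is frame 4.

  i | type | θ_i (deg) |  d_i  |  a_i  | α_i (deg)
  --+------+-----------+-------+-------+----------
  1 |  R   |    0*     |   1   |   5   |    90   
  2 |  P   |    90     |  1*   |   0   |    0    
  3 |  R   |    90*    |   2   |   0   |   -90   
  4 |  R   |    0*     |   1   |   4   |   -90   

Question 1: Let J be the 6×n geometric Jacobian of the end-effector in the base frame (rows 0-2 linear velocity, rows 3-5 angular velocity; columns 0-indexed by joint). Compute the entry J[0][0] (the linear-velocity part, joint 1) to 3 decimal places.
axis z_0 = ẑ; lever o_n−o_0 = (1.0000,-3.0000,0.0000)
cross product → J_v[:, 0] = (3.0000,1.0000,-0.0000)
J_ω[:, 0] = z_0
entry J[0][0] = 3.0000

3.000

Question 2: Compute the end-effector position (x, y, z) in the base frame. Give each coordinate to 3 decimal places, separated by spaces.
1.000 -3.000 0.000

after link 1: o_1 = (5.0000, 0.0000, 1.0000)
after link 2: o_2 = (5.0000, -1.0000, 1.0000)
after link 3: o_3 = (5.0000, -3.0000, 1.0000)
after link 4: o_4 = (1.0000, -3.0000, 0.0000)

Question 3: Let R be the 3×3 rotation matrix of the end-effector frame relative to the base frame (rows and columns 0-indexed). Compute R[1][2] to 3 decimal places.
End-effector z-axis (col 2 of R) = (-0.0000,1.0000,-0.0000)
R[1][2] = 1.0000

1.000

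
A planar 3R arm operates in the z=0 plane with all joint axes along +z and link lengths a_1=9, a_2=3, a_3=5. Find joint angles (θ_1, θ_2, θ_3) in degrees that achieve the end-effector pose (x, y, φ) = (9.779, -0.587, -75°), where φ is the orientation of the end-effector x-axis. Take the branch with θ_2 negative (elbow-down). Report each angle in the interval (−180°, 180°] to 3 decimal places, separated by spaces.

45.002 -90.007 -29.995

wrist centre = target − a_3·(cos φ, sin φ) = (8.4849, 4.2426)
cos θ_2 = (89.9935−9²−3²)/(2·9·3) = -0.0001; θ_2 = -90.0069° (elbow-down)
β = atan2(4.2426,8.4849) = 26.5660°; ψ = atan2(-3.0000,8.9996) = -18.4356°
θ_1 = β − ψ = 45.0016°
θ_3 = φ − θ_1 − θ_2 = -29.9948° (wrapped to (-180°,180°])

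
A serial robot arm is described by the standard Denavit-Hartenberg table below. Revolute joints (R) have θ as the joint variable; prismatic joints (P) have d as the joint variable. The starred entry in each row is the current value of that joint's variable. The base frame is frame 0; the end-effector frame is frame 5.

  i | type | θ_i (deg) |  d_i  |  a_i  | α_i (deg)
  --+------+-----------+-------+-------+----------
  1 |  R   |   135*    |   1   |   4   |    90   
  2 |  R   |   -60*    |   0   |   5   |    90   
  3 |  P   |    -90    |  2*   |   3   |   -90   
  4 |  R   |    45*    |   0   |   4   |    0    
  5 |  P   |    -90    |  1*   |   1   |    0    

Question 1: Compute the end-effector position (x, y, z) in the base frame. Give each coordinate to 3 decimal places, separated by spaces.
after link 1: o_1 = (-2.8284, 2.8284, 1.0000)
after link 2: o_2 = (-4.5962, 4.5962, -3.3301)
after link 3: o_3 = (-5.4928, 1.2501, -4.3301)
after link 4: o_4 = (-9.2248, 0.9822, -2.9159)
after link 5: o_5 = (-9.6454, 0.4027, -4.1355)

-9.645 0.403 -4.135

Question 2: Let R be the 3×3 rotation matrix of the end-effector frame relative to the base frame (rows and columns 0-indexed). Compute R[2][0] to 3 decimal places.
End-effector x-axis (col 0 of R) = (-0.0670,-0.9330,-0.3536)
R[2][0] = -0.3536

-0.354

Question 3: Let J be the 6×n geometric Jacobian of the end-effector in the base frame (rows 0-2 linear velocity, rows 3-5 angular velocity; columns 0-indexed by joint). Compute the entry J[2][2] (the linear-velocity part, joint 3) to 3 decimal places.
-0.500

prismatic axis z_2 = (0.6124,-0.6124,-0.5000)
J_v[:, 2] = z_2; J_ω[:, 2] = (0,0,0)
entry J[2][2] = -0.5000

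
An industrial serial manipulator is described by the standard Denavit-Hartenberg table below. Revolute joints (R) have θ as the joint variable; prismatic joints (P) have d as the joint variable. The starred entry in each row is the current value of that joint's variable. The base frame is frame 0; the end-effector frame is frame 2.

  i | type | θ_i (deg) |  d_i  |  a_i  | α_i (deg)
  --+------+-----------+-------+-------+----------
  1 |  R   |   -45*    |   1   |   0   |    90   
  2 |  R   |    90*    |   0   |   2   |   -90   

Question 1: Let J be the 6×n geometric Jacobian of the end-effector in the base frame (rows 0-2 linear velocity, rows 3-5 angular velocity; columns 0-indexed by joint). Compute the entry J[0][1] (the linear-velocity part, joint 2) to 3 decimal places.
axis z_1 = (-0.7071,-0.7071,0.0000); lever o_n−o_1 = (0.0000,0.0000,2.0000)
cross product → J_v[:, 1] = (-1.4142,1.4142,0.0000)
J_ω[:, 1] = z_1
entry J[0][1] = -1.4142

-1.414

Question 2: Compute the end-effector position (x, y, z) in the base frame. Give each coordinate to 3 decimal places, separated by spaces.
0.000 0.000 3.000

after link 1: o_1 = (0.0000, 0.0000, 1.0000)
after link 2: o_2 = (0.0000, 0.0000, 3.0000)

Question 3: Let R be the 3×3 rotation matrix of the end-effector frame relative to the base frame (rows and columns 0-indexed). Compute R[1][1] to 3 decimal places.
0.707

End-effector y-axis (col 1 of R) = (0.7071,0.7071,-0.0000)
R[1][1] = 0.7071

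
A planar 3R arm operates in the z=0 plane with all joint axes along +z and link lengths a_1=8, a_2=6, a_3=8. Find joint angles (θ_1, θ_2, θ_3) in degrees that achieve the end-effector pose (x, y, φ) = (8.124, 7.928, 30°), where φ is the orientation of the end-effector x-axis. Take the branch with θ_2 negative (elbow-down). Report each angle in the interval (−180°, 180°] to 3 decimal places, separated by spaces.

wrist centre = target − a_3·(cos φ, sin φ) = (1.1958, 3.9280)
cos θ_2 = (16.8591−8²−6²)/(2·8·6) = -0.8661; θ_2 = -150.0029° (elbow-down)
β = atan2(3.9280,1.1958) = 73.0682°; ψ = atan2(-2.9997,2.8037) = -46.9347°
θ_1 = β − ψ = 120.0030°
θ_3 = φ − θ_1 − θ_2 = 60.0000° (wrapped to (-180°,180°])

120.003 -150.003 60.000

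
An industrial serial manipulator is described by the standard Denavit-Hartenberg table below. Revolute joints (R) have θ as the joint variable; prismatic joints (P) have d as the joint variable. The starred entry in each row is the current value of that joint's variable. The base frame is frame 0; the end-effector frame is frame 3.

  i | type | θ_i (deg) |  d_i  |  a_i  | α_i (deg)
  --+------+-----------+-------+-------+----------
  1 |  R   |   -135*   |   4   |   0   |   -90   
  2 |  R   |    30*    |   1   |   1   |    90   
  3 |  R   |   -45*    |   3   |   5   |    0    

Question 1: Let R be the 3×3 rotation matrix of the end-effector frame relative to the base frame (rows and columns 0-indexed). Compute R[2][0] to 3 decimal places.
End-effector x-axis (col 0 of R) = (-0.9330,0.0670,-0.3536)
R[2][0] = -0.3536

-0.354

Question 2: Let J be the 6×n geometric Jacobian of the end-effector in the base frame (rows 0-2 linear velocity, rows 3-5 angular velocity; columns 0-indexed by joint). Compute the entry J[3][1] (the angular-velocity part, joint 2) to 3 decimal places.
0.707

axis z_1 = (0.7071,-0.7071,0.0000); lever o_n−o_1 = (-5.6310,-2.0452,0.3303)
cross product → J_v[:, 1] = (-0.2336,-0.2336,-5.4279)
J_ω[:, 1] = z_1
entry J[3][1] = 0.7071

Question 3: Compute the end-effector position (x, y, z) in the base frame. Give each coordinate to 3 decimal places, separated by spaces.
-5.631 -2.045 4.330

after link 1: o_1 = (0.0000, 0.0000, 4.0000)
after link 2: o_2 = (0.0947, -1.3195, 3.5000)
after link 3: o_3 = (-5.6310, -2.0452, 4.3303)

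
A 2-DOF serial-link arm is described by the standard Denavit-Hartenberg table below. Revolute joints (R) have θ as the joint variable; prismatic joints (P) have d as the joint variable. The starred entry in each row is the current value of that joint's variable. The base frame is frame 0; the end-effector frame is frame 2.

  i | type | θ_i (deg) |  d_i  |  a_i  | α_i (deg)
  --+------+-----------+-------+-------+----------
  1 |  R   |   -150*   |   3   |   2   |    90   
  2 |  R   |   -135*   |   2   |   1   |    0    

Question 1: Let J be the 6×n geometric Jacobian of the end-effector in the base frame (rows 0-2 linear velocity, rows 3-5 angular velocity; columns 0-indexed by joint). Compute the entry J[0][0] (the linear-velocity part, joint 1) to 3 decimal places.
axis z_0 = ẑ; lever o_n−o_0 = (-2.1197,1.0856,2.2929)
cross product → J_v[:, 0] = (-1.0856,-2.1197,0.0000)
J_ω[:, 0] = z_0
entry J[0][0] = -1.0856

-1.086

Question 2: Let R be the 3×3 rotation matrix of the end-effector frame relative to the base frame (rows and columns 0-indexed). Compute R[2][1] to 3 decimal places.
-0.707

End-effector y-axis (col 1 of R) = (-0.6124,-0.3536,-0.7071)
R[2][1] = -0.7071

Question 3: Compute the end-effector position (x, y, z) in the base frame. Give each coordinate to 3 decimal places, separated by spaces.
after link 1: o_1 = (-1.7321, -1.0000, 3.0000)
after link 2: o_2 = (-2.1197, 1.0856, 2.2929)

-2.120 1.086 2.293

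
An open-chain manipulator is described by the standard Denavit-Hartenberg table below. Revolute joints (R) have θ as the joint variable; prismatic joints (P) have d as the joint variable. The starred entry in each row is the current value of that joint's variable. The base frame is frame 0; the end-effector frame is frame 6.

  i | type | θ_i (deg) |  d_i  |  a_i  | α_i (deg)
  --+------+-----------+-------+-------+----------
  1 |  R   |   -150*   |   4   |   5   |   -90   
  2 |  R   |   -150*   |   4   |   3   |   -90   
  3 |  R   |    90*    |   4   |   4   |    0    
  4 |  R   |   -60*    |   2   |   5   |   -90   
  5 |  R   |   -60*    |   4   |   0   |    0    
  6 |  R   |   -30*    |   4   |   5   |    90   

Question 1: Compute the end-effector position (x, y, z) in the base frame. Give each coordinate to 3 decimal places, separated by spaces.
-11.310 4.357 15.191

after link 1: o_1 = (-4.3301, -2.5000, 4.0000)
after link 2: o_2 = (-0.0801, -4.6651, 5.5000)
after link 3: o_3 = (-3.8122, -2.2010, 8.9641)
after link 4: o_4 = (-2.6806, 1.3391, 12.8612)
after link 5: o_5 = (-5.9127, 3.4731, 11.8612)
after link 6: o_6 = (-11.3098, 4.3571, 15.1913)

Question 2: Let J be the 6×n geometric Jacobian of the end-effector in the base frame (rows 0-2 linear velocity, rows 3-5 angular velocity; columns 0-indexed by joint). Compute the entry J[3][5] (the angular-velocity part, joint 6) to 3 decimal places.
axis z_5 = (-0.8080,0.5335,-0.2500); lever o_n−o_5 = (-5.3971,0.8840,3.3301)
cross product → J_v[:, 5] = (1.9976,4.0401,2.1651)
J_ω[:, 5] = z_5
entry J[3][5] = -0.8080

-0.808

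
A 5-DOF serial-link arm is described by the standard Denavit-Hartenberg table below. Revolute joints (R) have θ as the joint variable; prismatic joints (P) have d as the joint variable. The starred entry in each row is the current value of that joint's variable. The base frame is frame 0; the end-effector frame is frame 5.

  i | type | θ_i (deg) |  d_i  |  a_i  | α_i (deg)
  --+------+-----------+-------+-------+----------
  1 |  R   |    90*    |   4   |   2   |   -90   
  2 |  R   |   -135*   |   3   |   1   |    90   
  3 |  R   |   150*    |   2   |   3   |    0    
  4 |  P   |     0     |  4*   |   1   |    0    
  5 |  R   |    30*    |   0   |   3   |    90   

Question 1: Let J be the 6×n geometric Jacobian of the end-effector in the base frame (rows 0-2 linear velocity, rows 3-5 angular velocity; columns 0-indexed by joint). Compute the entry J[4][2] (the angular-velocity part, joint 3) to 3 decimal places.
-0.707

axis z_2 = (-0.0000,-0.7071,-0.7071); lever o_n−o_2 = (-2.0000,0.3282,-8.8135)
cross product → J_v[:, 2] = (6.4641,1.4142,-1.4142)
J_ω[:, 2] = z_2
entry J[4][2] = -0.7071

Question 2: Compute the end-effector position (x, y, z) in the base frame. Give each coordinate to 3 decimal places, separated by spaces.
-5.000 1.621 -4.106

after link 1: o_1 = (0.0000, 2.0000, 4.0000)
after link 2: o_2 = (-3.0000, 1.2929, 4.7071)
after link 3: o_3 = (-4.5000, 1.7158, 1.4558)
after link 4: o_4 = (-5.0000, -0.5003, -1.9850)
after link 5: o_5 = (-5.0000, 1.6211, -4.1063)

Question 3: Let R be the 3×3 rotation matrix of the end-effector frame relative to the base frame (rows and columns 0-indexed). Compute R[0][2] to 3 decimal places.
End-effector z-axis (col 2 of R) = (-1.0000,0.0000,0.0000)
R[0][2] = -1.0000

-1.000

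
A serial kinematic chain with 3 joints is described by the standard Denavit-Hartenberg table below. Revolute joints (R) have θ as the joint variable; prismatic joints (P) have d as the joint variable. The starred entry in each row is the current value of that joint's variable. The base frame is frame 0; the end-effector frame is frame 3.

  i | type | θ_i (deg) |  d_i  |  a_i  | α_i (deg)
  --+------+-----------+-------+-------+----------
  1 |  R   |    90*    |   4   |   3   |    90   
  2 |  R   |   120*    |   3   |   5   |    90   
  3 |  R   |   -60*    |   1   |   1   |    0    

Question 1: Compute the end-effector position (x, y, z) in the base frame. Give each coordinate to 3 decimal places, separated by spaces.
after link 1: o_1 = (0.0000, 3.0000, 4.0000)
after link 2: o_2 = (3.0000, 0.5000, 8.3301)
after link 3: o_3 = (2.1340, 1.1160, 9.2631)

2.134 1.116 9.263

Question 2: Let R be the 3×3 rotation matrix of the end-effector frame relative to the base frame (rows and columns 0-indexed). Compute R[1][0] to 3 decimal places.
-0.250

End-effector x-axis (col 0 of R) = (-0.8660,-0.2500,0.4330)
R[1][0] = -0.2500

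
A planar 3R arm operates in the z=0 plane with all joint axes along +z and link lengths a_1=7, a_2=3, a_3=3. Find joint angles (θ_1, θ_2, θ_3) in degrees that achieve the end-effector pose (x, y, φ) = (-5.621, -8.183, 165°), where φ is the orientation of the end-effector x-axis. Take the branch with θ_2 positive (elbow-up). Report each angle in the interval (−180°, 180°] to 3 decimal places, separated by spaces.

-120.005 45.021 -120.016

wrist centre = target − a_3·(cos φ, sin φ) = (-2.7232, -8.9595)
cos θ_2 = (87.6878−7²−3²)/(2·7·3) = 0.7069; θ_2 = 45.0206° (elbow-up)
β = atan2(-8.9595,-2.7232) = -106.9066°; ψ = atan2(2.1221,9.1206) = 13.0980°
θ_1 = β − ψ = -120.0046°
θ_3 = φ − θ_1 − θ_2 = -120.0160° (wrapped to (-180°,180°])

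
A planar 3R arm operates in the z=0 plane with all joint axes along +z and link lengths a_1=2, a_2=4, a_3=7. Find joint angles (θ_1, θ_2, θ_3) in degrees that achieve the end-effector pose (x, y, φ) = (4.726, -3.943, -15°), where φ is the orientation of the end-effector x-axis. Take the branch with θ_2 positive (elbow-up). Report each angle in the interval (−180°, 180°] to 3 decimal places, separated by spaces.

wrist centre = target − a_3·(cos φ, sin φ) = (-2.0355, -2.1313)
cos θ_2 = (8.6855−2²−4²)/(2·2·4) = -0.7072; θ_2 = 135.0041° (elbow-up)
β = atan2(-2.1313,-2.0355) = -133.6831°; ψ = atan2(2.8282,-0.8286) = 106.3298°
θ_1 = β − ψ = -240.0130°
θ_3 = φ − θ_1 − θ_2 = 90.0088° (wrapped to (-180°,180°])

119.987 135.004 90.009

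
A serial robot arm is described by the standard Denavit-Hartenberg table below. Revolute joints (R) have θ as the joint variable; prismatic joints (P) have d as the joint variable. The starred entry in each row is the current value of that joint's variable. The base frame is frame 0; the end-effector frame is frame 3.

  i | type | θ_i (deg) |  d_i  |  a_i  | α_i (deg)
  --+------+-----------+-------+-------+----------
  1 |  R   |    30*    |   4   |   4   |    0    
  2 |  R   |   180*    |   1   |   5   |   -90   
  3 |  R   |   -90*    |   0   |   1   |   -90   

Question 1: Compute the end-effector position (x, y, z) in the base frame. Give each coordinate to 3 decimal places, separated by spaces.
after link 1: o_1 = (3.4641, 2.0000, 4.0000)
after link 2: o_2 = (-0.8660, -0.5000, 5.0000)
after link 3: o_3 = (-0.8660, -0.5000, 6.0000)

-0.866 -0.500 6.000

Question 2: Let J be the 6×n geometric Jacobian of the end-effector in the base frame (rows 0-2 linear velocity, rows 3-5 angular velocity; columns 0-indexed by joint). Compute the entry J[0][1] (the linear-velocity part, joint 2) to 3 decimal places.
axis z_1 = (0.0000,0.0000,1.0000); lever o_n−o_1 = (-4.3301,-2.5000,2.0000)
cross product → J_v[:, 1] = (2.5000,-4.3301,0.0000)
J_ω[:, 1] = z_1
entry J[0][1] = 2.5000

2.500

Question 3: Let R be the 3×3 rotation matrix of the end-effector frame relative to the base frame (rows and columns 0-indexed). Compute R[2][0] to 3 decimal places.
1.000

End-effector x-axis (col 0 of R) = (-0.0000,0.0000,1.0000)
R[2][0] = 1.0000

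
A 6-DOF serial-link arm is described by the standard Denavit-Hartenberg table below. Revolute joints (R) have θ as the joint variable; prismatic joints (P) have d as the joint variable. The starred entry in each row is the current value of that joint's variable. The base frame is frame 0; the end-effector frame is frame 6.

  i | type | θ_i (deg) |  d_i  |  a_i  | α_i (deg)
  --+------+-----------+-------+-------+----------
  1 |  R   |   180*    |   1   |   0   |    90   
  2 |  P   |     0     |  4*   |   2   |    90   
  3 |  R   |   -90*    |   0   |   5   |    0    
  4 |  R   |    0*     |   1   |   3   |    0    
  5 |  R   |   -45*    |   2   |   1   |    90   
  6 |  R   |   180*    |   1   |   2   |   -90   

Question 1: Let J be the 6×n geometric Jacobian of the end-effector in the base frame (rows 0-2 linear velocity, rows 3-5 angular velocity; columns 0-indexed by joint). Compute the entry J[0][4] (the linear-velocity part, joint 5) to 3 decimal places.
axis z_4 = (0.0000,0.0000,-1.0000); lever o_n−o_4 = (0.0000,1.4142,-2.0000)
cross product → J_v[:, 4] = (1.4142,0.0000,0.0000)
J_ω[:, 4] = z_4
entry J[0][4] = 1.4142

1.414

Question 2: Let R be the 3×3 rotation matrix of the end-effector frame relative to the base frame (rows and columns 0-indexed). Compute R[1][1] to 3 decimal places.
-0.707

End-effector y-axis (col 1 of R) = (-0.7071,-0.7071,0.0000)
R[1][1] = -0.7071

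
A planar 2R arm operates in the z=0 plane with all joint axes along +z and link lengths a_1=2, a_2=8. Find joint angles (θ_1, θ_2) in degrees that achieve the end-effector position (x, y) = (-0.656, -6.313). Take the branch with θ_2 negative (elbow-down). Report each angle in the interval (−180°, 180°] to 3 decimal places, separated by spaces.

cos θ_2 = (40.2843−2²−8²)/(2·2·8) = -0.8661; θ_2 = -150.0103° (elbow-down)
β = atan2(-6.3130,-0.6560) = -95.9325°; ψ = atan2(-3.9988,-4.9289) = -140.9482°
θ_1 = β − ψ = 45.0157°

45.016 -150.010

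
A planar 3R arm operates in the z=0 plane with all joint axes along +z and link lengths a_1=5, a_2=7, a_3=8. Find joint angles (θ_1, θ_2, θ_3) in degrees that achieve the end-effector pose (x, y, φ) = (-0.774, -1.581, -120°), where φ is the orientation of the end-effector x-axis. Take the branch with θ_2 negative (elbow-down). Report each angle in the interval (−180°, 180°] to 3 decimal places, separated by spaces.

135.000 -120.000 -134.999

wrist centre = target − a_3·(cos φ, sin φ) = (3.2260, 5.3472)
cos θ_2 = (38.9997−5²−7²)/(2·5·7) = -0.5000; θ_2 = -120.0003° (elbow-down)
β = atan2(5.3472,3.2260) = 58.8972°; ψ = atan2(-6.0622,1.5000) = -76.1024°
θ_1 = β − ψ = 134.9995°
θ_3 = φ − θ_1 − θ_2 = -134.9992° (wrapped to (-180°,180°])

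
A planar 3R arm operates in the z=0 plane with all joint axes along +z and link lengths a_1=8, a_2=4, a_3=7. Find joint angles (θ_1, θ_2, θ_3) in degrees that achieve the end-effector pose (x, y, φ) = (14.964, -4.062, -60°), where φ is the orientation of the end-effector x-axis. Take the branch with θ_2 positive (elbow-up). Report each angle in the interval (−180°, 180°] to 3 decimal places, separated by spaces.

wrist centre = target − a_3·(cos φ, sin φ) = (11.4640, 2.0002)
cos θ_2 = (135.4240−8²−4²)/(2·8·4) = 0.8660; θ_2 = 30.0029° (elbow-up)
β = atan2(2.0002,11.4640) = 9.8970°; ψ = atan2(2.0002,11.4640) = 9.8970°
θ_1 = β − ψ = 0.0000°
θ_3 = φ − θ_1 − θ_2 = -90.0029° (wrapped to (-180°,180°])

0.000 30.003 -90.003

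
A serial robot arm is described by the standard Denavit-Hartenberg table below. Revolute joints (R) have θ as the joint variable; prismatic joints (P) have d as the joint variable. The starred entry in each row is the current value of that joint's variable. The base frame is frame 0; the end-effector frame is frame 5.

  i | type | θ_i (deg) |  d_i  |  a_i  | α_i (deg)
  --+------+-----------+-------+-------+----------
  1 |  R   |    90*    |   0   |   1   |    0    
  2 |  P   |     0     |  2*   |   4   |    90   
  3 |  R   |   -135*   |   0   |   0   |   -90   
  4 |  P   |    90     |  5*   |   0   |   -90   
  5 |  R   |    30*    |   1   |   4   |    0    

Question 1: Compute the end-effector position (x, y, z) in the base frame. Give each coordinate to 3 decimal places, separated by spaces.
-3.464 7.828 0.586

after link 1: o_1 = (0.0000, 1.0000, 0.0000)
after link 2: o_2 = (0.0000, 5.0000, 2.0000)
after link 3: o_3 = (0.0000, 5.0000, 2.0000)
after link 4: o_4 = (0.0000, 8.5355, -1.5355)
after link 5: o_5 = (-3.4641, 7.8284, 0.5858)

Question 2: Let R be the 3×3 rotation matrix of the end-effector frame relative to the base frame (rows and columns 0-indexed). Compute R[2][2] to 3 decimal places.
End-effector z-axis (col 2 of R) = (-0.0000,0.7071,0.7071)
R[2][2] = 0.7071

0.707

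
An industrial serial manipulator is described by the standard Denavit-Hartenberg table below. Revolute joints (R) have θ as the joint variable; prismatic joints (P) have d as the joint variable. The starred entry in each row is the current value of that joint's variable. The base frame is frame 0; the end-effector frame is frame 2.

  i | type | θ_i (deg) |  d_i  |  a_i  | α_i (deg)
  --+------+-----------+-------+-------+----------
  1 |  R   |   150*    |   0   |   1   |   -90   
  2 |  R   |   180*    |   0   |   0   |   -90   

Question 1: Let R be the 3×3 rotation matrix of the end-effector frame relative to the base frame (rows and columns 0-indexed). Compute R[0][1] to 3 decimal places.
End-effector y-axis (col 1 of R) = (0.5000,0.8660,0.0000)
R[0][1] = 0.5000

0.500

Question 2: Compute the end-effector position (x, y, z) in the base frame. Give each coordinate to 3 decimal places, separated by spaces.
-0.866 0.500 0.000

after link 1: o_1 = (-0.8660, 0.5000, 0.0000)
after link 2: o_2 = (-0.8660, 0.5000, 0.0000)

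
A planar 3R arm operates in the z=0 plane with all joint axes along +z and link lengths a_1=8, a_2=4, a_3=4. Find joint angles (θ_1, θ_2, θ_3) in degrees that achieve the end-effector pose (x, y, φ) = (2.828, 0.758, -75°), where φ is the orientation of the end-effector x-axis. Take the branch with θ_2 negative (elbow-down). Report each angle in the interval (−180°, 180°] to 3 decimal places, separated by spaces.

wrist centre = target − a_3·(cos φ, sin φ) = (1.7927, 4.6217)
cos θ_2 = (24.5740−8²−4²)/(2·8·4) = -0.8660; θ_2 = -150.0007° (elbow-down)
β = atan2(4.6217,1.7927) = 68.7991°; ψ = atan2(-2.0000,4.5359) = -23.7937°
θ_1 = β − ψ = 92.5928°
θ_3 = φ − θ_1 − θ_2 = -17.5921° (wrapped to (-180°,180°])

92.593 -150.001 -17.592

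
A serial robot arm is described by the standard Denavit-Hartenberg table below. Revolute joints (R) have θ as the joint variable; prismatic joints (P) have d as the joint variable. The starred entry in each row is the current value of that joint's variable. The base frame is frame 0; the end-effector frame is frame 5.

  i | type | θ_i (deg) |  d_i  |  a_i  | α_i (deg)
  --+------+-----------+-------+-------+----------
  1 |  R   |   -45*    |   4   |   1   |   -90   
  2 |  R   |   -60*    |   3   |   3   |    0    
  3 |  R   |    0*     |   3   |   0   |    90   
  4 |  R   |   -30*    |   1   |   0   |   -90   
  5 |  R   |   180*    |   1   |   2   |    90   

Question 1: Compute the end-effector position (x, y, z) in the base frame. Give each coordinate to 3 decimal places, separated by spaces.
6.282 4.842 6.031

after link 1: o_1 = (0.7071, -0.7071, 4.0000)
after link 2: o_2 = (3.8891, 0.3536, 6.5981)
after link 3: o_3 = (6.0104, 2.4749, 6.5981)
after link 4: o_4 = (5.3980, 3.0872, 7.0981)
after link 5: o_5 = (6.2819, 4.8423, 6.0311)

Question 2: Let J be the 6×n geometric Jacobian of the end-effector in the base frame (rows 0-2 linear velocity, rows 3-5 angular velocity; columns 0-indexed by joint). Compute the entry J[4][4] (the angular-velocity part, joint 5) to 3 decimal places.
0.436

axis z_4 = (0.7891,0.4356,0.4330); lever o_n−o_4 = (0.8839,1.7551,-1.0670)
cross product → J_v[:, 4] = (-1.2247,1.2247,1.0000)
J_ω[:, 4] = z_4
entry J[4][4] = 0.4356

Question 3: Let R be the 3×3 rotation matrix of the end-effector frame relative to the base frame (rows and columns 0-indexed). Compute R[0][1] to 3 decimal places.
0.789

End-effector y-axis (col 1 of R) = (0.7891,0.4356,0.4330)
R[0][1] = 0.7891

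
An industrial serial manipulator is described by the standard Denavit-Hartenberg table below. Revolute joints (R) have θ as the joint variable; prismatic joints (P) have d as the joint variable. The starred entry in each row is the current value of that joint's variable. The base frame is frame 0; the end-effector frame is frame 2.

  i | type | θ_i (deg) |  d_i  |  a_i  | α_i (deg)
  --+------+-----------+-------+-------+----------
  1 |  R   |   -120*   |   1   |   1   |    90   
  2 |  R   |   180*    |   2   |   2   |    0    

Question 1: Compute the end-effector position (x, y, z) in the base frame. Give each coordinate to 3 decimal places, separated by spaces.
-1.232 1.866 1.000

after link 1: o_1 = (-0.5000, -0.8660, 1.0000)
after link 2: o_2 = (-1.2321, 1.8660, 1.0000)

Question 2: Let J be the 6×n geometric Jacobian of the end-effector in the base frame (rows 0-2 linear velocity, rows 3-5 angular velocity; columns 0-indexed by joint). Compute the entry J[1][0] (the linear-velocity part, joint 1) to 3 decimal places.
axis z_0 = ẑ; lever o_n−o_0 = (-1.2321,1.8660,1.0000)
cross product → J_v[:, 0] = (-1.8660,-1.2321,0.0000)
J_ω[:, 0] = z_0
entry J[1][0] = -1.2321

-1.232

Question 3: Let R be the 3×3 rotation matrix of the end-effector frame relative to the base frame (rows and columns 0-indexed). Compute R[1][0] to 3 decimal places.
End-effector x-axis (col 0 of R) = (0.5000,0.8660,0.0000)
R[1][0] = 0.8660

0.866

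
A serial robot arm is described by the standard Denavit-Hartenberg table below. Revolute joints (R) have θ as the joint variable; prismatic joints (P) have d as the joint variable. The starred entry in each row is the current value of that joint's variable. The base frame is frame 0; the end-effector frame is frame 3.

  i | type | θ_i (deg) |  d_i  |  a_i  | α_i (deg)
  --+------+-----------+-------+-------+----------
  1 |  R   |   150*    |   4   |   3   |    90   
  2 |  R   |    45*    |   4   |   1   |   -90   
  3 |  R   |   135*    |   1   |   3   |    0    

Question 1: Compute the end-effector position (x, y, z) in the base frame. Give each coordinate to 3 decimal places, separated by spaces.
after link 1: o_1 = (-2.5981, 1.5000, 4.0000)
after link 2: o_2 = (-1.2104, 5.3177, 4.7071)
after link 3: o_3 = (-0.3597, 2.3770, 3.9142)

-0.360 2.377 3.914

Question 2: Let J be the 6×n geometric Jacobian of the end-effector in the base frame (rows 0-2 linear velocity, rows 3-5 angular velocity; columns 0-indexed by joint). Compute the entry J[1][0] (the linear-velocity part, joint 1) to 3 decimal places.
axis z_0 = ẑ; lever o_n−o_0 = (-0.3597,2.3770,3.9142)
cross product → J_v[:, 0] = (-2.3770,-0.3597,0.0000)
J_ω[:, 0] = z_0
entry J[1][0] = -0.3597

-0.360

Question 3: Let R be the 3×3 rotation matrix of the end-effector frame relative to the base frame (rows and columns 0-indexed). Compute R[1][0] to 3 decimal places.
End-effector x-axis (col 0 of R) = (0.0795,-0.8624,-0.5000)
R[1][0] = -0.8624

-0.862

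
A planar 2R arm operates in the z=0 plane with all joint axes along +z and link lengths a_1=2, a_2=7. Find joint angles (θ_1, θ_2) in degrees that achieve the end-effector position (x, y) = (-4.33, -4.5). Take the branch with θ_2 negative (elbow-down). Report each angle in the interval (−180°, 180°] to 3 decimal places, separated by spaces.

cos θ_2 = (38.9989−2²−7²)/(2·2·7) = -0.5000; θ_2 = -120.0026° (elbow-down)
β = atan2(-4.5000,-4.3300) = -133.8970°; ψ = atan2(-6.0620,-1.5003) = -103.9007°
θ_1 = β − ψ = -29.9964°

-29.996 -120.003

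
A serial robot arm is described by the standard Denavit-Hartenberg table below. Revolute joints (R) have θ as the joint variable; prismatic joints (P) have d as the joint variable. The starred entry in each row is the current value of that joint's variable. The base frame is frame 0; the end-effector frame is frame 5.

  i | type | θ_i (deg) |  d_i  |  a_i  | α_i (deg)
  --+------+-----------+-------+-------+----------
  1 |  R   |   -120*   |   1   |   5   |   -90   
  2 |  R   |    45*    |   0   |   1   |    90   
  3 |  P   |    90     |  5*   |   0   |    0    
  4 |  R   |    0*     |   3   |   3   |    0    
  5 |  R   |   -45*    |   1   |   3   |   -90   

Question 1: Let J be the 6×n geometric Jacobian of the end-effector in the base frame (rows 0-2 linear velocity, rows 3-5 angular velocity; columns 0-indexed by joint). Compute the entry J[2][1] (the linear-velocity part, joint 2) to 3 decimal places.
-8.571

axis z_1 = (0.8660,-0.5000,0.0000); lever o_n−o_1 = (0.1497,-9.9834,4.1569)
cross product → J_v[:, 1] = (-2.0784,-3.5999,-8.5711)
J_ω[:, 1] = z_1
entry J[2][1] = -8.5711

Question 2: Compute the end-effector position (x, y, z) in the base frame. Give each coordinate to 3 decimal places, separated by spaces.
-2.350 -14.314 5.157

after link 1: o_1 = (-2.5000, -4.3301, 1.0000)
after link 2: o_2 = (-2.8536, -4.9425, 0.2929)
after link 3: o_3 = (-4.6213, -8.0044, 3.8284)
after link 4: o_4 = (-3.0839, -11.3415, 5.9497)
after link 5: o_5 = (-2.3503, -14.3135, 5.1569)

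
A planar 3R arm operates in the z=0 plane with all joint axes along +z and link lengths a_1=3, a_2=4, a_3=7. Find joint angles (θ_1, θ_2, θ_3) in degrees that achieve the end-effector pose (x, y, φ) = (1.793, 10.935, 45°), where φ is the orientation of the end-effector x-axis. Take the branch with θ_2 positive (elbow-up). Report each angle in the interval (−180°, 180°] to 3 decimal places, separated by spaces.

wrist centre = target − a_3·(cos φ, sin φ) = (-3.1567, 5.9853)
cos θ_2 = (45.7883−3²−4²)/(2·3·4) = 0.8662; θ_2 = 29.9824° (elbow-up)
β = atan2(5.9853,-3.1567) = 117.8081°; ψ = atan2(1.9989,6.4647) = 17.1820°
θ_1 = β − ψ = 100.6261°
θ_3 = φ − θ_1 − θ_2 = -85.6085° (wrapped to (-180°,180°])

100.626 29.982 -85.609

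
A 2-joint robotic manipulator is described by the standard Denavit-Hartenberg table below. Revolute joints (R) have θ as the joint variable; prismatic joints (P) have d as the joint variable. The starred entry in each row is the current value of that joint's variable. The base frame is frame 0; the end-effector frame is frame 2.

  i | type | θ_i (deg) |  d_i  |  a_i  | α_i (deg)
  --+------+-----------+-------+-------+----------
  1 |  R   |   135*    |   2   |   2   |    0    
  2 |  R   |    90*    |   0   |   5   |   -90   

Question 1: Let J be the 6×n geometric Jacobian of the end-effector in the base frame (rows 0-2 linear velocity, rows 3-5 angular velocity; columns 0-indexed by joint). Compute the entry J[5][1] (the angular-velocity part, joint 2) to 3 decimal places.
1.000

axis z_1 = (0.0000,0.0000,1.0000); lever o_n−o_1 = (-3.5355,-3.5355,0.0000)
cross product → J_v[:, 1] = (3.5355,-3.5355,0.0000)
J_ω[:, 1] = z_1
entry J[5][1] = 1.0000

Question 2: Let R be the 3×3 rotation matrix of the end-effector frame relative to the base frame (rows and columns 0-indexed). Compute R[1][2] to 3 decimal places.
-0.707

End-effector z-axis (col 2 of R) = (0.7071,-0.7071,0.0000)
R[1][2] = -0.7071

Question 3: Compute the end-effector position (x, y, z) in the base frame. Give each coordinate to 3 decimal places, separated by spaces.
-4.950 -2.121 2.000

after link 1: o_1 = (-1.4142, 1.4142, 2.0000)
after link 2: o_2 = (-4.9497, -2.1213, 2.0000)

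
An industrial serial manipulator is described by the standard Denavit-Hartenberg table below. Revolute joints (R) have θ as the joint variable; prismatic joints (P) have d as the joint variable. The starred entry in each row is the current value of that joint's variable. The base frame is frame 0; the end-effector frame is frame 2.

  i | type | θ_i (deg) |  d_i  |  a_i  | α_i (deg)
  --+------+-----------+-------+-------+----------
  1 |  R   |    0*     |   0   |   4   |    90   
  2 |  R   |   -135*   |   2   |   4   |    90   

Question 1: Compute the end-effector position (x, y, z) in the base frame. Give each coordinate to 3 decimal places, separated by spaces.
1.172 -2.000 -2.828

after link 1: o_1 = (4.0000, 0.0000, 0.0000)
after link 2: o_2 = (1.1716, -2.0000, -2.8284)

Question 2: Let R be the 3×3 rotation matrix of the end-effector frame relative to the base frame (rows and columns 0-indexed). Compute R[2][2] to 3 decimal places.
End-effector z-axis (col 2 of R) = (-0.7071,-0.0000,0.7071)
R[2][2] = 0.7071

0.707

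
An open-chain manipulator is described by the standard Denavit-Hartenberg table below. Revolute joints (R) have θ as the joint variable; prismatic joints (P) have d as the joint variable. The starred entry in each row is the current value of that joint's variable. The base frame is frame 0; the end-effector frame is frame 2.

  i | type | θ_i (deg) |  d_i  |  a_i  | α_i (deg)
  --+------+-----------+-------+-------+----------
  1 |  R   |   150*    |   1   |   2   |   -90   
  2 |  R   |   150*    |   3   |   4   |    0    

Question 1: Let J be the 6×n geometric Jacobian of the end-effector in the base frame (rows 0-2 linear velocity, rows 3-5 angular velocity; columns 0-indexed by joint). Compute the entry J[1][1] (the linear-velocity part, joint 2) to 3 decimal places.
axis z_1 = (-0.5000,-0.8660,0.0000); lever o_n−o_1 = (1.5000,-4.3301,-2.0000)
cross product → J_v[:, 1] = (1.7321,-1.0000,3.4641)
J_ω[:, 1] = z_1
entry J[1][1] = -1.0000

-1.000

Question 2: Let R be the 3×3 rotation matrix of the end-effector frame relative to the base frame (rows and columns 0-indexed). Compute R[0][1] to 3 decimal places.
0.433

End-effector y-axis (col 1 of R) = (0.4330,-0.2500,0.8660)
R[0][1] = 0.4330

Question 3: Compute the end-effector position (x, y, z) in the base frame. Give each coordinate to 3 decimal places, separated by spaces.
-0.232 -3.330 -1.000

after link 1: o_1 = (-1.7321, 1.0000, 1.0000)
after link 2: o_2 = (-0.2321, -3.3301, -1.0000)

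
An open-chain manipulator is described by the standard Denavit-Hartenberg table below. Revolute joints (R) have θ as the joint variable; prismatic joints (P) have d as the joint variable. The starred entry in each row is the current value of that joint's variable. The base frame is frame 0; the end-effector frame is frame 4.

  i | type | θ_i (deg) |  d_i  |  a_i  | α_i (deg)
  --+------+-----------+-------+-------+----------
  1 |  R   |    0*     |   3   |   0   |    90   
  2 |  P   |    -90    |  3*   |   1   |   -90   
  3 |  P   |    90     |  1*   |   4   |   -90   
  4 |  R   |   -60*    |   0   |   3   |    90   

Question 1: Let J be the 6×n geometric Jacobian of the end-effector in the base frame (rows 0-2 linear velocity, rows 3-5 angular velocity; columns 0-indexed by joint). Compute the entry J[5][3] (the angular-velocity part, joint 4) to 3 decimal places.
1.000

axis z_3 = (0.0000,0.0000,1.0000); lever o_n−o_3 = (2.5981,1.5000,-0.0000)
cross product → J_v[:, 3] = (-1.5000,2.5981,-0.0000)
J_ω[:, 3] = z_3
entry J[5][3] = 1.0000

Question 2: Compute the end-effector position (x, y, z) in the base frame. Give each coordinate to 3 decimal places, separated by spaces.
after link 1: o_1 = (0.0000, 0.0000, 3.0000)
after link 2: o_2 = (0.0000, -3.0000, 2.0000)
after link 3: o_3 = (1.0000, 1.0000, 2.0000)
after link 4: o_4 = (3.5981, 2.5000, 2.0000)

3.598 2.500 2.000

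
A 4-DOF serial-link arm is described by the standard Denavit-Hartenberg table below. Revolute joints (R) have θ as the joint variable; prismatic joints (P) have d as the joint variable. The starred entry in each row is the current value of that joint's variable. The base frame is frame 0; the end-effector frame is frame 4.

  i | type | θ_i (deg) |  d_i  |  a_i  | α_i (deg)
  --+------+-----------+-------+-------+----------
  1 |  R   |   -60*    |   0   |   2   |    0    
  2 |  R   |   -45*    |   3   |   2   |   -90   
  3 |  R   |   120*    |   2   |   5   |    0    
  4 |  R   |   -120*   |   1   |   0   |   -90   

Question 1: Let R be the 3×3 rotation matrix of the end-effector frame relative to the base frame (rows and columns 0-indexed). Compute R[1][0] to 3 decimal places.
End-effector x-axis (col 0 of R) = (-0.2588,-0.9659,0.0000)
R[1][0] = -0.9659

-0.966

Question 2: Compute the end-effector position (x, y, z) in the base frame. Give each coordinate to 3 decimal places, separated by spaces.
4.027 -2.026 -1.330

after link 1: o_1 = (1.0000, -1.7321, 0.0000)
after link 2: o_2 = (0.4824, -3.6639, 3.0000)
after link 3: o_3 = (3.0613, -1.7667, -1.3301)
after link 4: o_4 = (4.0272, -2.0255, -1.3301)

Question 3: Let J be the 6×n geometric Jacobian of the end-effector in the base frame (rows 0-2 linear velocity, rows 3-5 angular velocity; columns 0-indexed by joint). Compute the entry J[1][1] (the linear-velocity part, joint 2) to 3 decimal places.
3.027

axis z_1 = (0.0000,0.0000,1.0000); lever o_n−o_1 = (3.0272,-0.2935,-1.3301)
cross product → J_v[:, 1] = (0.2935,3.0272,-0.0000)
J_ω[:, 1] = z_1
entry J[1][1] = 3.0272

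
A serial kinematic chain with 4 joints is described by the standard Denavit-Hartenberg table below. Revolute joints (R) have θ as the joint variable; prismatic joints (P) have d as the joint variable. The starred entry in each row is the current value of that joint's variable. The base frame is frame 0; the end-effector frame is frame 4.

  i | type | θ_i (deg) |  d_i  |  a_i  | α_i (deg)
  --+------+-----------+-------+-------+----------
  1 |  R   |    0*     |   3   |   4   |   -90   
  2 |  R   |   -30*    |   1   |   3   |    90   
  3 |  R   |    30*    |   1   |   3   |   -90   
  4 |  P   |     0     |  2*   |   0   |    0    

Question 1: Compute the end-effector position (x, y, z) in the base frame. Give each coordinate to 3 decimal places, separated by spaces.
after link 1: o_1 = (4.0000, 0.0000, 3.0000)
after link 2: o_2 = (6.5981, 1.0000, 4.5000)
after link 3: o_3 = (8.3481, 2.5000, 6.6651)
after link 4: o_4 = (7.4821, 4.2321, 6.1651)

7.482 4.232 6.165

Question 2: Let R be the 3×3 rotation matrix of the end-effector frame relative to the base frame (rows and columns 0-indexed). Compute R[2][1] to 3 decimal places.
End-effector y-axis (col 1 of R) = (0.5000,0.0000,-0.8660)
R[2][1] = -0.8660

-0.866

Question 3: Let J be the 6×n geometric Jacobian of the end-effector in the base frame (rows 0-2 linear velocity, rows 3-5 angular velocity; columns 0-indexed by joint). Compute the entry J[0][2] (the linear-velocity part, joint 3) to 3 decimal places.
-2.799

axis z_2 = (-0.5000,0.0000,0.8660); lever o_n−o_2 = (0.8840,3.2321,1.6651)
cross product → J_v[:, 2] = (-2.7990,1.5981,-1.6160)
J_ω[:, 2] = z_2
entry J[0][2] = -2.7990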